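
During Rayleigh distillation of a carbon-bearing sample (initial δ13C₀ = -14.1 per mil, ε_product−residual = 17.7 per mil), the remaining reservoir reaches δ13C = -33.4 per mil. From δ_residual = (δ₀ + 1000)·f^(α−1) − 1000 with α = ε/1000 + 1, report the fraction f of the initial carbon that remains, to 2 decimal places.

α − 1 = ε/1000 = 0.0177
(δ_res + 1000)/(δ₀ + 1000) = (-33.4 + 1000)/(-14.1 + 1000) = 966.6/985.9 = 0.980424
f = 0.980424^(1/0.0177) = exp(ln(0.980424)/0.0177) = exp(-0.01977/0.0177)
f = exp(-1.1170) = 0.3273

0.33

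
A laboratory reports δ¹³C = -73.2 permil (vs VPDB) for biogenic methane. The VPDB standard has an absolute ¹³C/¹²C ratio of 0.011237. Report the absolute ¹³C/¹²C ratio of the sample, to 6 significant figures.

0.0104145

R_sample = R_standard × (δ¹³C/1000 + 1)
R_sample = 0.011237 × (-73.2/1000 + 1) = 0.011237 × 0.926800
R_sample = 0.0104145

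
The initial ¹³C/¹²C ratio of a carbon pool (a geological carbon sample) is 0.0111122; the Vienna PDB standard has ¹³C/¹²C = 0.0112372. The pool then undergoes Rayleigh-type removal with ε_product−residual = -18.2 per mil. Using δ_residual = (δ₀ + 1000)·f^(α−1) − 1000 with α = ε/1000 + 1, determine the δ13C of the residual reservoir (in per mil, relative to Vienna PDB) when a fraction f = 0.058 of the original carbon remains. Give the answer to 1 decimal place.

δ₀ = (0.0111122/0.0112372 − 1)×1000 = (0.988876 − 1)×1000 = -11.124 per mil
α − 1 = ε/1000 = -0.0182
f^(α−1) = 0.058^(-0.0182) = 1.053187
δ_res = (-11.124 + 1000) × 1.053187 − 1000 = 1041.472 − 1000 = 41.47 per mil

41.5 per mil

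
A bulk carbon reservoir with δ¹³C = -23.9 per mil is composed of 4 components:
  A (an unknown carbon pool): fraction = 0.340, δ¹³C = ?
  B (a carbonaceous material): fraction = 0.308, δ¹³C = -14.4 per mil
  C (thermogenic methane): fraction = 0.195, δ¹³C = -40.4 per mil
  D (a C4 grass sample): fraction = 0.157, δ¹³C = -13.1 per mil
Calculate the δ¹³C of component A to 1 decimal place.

-28.0 per mil

Isotope mass balance: δ_bulk = Σ fᵢ·δᵢ.
-23.9 = 0.340×δ_A + 0.308×(-14.4) + 0.195×(-40.4) + 0.157×(-13.1)
0.340·δ_A = -23.9 − (-14.370) = -9.530
δ_A = -9.530 / 0.340 = -28.03 per mil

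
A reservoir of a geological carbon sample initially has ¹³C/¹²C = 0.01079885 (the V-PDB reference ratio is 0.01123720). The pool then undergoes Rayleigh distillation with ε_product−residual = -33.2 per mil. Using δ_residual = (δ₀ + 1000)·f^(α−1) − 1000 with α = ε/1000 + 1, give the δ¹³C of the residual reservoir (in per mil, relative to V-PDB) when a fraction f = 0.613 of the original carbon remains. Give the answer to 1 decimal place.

δ₀ = (0.01079885/0.01123720 − 1)×1000 = (0.960991 − 1)×1000 = -39.009 per mil
α − 1 = ε/1000 = -0.0332
f^(α−1) = 0.613^(-0.0332) = 1.016380
δ_res = (-39.009 + 1000) × 1.016380 − 1000 = 976.733 − 1000 = -23.27 per mil

-23.3 per mil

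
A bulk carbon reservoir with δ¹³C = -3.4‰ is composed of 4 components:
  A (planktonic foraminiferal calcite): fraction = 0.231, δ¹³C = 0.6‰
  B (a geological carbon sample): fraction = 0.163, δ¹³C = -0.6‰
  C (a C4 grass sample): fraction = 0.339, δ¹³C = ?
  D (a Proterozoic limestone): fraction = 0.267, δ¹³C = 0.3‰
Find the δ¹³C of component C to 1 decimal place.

-10.4‰

Isotope mass balance: δ_bulk = Σ fᵢ·δᵢ.
-3.4 = 0.231×(0.6) + 0.163×(-0.6) + 0.339×δ_C + 0.267×(0.3)
0.339·δ_C = -3.4 − (0.121) = -3.521
δ_C = -3.521 / 0.339 = -10.39‰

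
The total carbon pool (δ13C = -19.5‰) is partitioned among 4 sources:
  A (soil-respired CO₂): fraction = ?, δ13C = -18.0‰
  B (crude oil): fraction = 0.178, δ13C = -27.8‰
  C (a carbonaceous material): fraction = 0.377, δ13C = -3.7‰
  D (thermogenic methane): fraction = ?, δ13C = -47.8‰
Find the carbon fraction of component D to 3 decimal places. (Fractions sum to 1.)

Let f_D and f_A be the unknown fractions; fractions sum to 1 so f_D + f_A = 0.445.
Mass balance: Σ fᵢ·δᵢ = δ_bulk ⇒ f_D·(-47.8) + f_A·(-18.0) = -19.5 − (-6.343) = -13.157
Substitute f_A = 0.445 − f_D:
f_D·(-47.8 − -18.0) = -13.157 − 0.445×(-18.0) = -5.147
f_D = -5.147 / -29.8 = 0.1727

0.173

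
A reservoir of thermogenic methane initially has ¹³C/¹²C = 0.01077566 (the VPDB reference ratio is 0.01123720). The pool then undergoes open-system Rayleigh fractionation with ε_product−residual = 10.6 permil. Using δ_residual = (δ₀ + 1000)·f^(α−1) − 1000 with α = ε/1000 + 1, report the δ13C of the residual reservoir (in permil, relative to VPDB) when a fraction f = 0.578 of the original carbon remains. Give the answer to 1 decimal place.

-46.6 permil

δ₀ = (0.01077566/0.01123720 − 1)×1000 = (0.958927 − 1)×1000 = -41.073 permil
α − 1 = ε/1000 = 0.0106
f^(α−1) = 0.578^(0.0106) = 0.994206
δ_res = (-41.073 + 1000) × 0.994206 − 1000 = 953.372 − 1000 = -46.63 permil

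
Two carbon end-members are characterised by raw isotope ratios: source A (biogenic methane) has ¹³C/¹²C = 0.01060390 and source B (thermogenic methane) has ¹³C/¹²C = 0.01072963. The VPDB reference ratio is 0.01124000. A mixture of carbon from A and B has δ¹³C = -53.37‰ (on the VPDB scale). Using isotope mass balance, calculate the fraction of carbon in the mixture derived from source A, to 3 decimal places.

0.712

δ_A = (0.01060390/0.01124000 − 1)×1000 = (0.943407 − 1)×1000 = -56.593‰
δ_B = (0.01072963/0.01124000 − 1)×1000 = (0.954593 − 1)×1000 = -45.407‰
f_A = (δ_mix − δ_B)/(δ_A − δ_B) = (-53.37 − (-45.407))/(-56.593 − (-45.407))
f_A = -7.963 / -11.186 = 0.7119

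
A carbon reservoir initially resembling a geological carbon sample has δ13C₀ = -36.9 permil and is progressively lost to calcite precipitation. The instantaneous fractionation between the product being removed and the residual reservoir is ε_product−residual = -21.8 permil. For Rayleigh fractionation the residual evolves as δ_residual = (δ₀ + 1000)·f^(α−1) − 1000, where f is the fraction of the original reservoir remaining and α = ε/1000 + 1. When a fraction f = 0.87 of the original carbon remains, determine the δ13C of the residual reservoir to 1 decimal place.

-34.0 permil

Rayleigh residual: δ_res = (δ₀ + 1000)·f^(α−1) − 1000
α = ε/1000 + 1 = 0.97820, so α − 1 = -0.02180
f^(α−1) = 0.87^(-0.02180) = 1.003041
δ_res = (-36.9 + 1000) × 1.003041 − 1000 = 966.028 − 1000 = -33.97 permil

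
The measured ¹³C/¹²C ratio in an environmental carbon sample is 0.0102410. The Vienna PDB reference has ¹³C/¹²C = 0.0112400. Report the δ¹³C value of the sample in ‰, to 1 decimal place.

-88.9‰

δ¹³C = (R_sample / R_standard − 1) × 1000
R_sample / R_standard = 0.0102410 / 0.0112400 = 0.911121
δ¹³C = (0.911121 − 1) × 1000 = -88.88‰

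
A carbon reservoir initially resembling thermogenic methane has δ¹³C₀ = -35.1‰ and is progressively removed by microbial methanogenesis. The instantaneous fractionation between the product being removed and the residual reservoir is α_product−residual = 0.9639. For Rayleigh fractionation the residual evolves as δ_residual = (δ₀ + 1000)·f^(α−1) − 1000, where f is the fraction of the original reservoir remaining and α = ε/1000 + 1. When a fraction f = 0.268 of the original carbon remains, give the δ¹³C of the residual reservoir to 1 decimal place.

Rayleigh residual: δ_res = (δ₀ + 1000)·f^(α−1) − 1000
α − 1 = -0.03610
f^(α−1) = 0.268^(-0.03610) = 1.048683
δ_res = (-35.1 + 1000) × 1.048683 − 1000 = 1011.874 − 1000 = 11.87‰

11.9‰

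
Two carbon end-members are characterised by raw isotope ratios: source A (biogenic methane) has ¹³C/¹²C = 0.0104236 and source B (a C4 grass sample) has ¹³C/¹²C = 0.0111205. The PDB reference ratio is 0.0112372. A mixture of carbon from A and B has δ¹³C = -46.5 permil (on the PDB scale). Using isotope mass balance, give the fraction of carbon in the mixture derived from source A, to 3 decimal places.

0.582

δ_A = (0.0104236/0.0112372 − 1)×1000 = (0.927598 − 1)×1000 = -72.402 permil
δ_B = (0.0111205/0.0112372 − 1)×1000 = (0.989615 − 1)×1000 = -10.385 permil
f_A = (δ_mix − δ_B)/(δ_A − δ_B) = (-46.5 − (-10.385))/(-72.402 − (-10.385))
f_A = -36.115 / -62.017 = 0.5823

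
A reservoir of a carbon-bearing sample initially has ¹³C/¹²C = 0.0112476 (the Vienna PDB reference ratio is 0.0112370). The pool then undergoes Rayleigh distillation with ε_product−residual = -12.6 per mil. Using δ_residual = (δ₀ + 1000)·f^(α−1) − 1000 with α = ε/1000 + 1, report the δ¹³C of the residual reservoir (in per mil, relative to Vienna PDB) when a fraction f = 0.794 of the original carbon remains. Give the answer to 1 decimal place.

δ₀ = (0.0112476/0.0112370 − 1)×1000 = (1.000943 − 1)×1000 = 0.943 per mil
α − 1 = ε/1000 = -0.0126
f^(α−1) = 0.794^(-0.0126) = 1.002911
δ_res = (0.943 + 1000) × 1.002911 − 1000 = 1003.857 − 1000 = 3.86 per mil

3.9 per mil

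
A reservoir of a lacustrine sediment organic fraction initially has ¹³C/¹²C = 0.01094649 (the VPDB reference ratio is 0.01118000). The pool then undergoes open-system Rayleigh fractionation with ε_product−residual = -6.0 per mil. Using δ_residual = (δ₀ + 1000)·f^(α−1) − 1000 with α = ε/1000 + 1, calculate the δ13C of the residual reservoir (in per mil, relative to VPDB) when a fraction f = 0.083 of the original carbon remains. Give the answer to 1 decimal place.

-6.2 per mil

δ₀ = (0.01094649/0.01118000 − 1)×1000 = (0.979114 − 1)×1000 = -20.886 per mil
α − 1 = ε/1000 = -0.0060
f^(α−1) = 0.083^(-0.0060) = 1.015046
δ_res = (-20.886 + 1000) × 1.015046 − 1000 = 993.845 − 1000 = -6.16 per mil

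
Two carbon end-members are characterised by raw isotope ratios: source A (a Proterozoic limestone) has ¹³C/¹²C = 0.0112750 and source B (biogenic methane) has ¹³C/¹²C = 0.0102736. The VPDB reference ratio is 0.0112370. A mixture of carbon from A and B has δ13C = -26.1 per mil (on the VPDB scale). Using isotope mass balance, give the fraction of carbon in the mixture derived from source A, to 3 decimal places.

δ_A = (0.0112750/0.0112370 − 1)×1000 = (1.003382 − 1)×1000 = 3.382 per mil
δ_B = (0.0102736/0.0112370 − 1)×1000 = (0.914265 − 1)×1000 = -85.735 per mil
f_A = (δ_mix − δ_B)/(δ_A − δ_B) = (-26.1 − (-85.735))/(3.382 − (-85.735))
f_A = 59.635 / 89.116 = 0.6692

0.669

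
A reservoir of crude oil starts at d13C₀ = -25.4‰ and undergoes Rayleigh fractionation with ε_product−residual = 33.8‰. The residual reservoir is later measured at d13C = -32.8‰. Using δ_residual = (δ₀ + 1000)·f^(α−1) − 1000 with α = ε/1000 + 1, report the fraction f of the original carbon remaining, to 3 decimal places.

0.798

α − 1 = ε/1000 = 0.0338
(δ_res + 1000)/(δ₀ + 1000) = (-32.8 + 1000)/(-25.4 + 1000) = 967.2/974.6 = 0.992407
f = 0.992407^(1/0.0338) = exp(ln(0.992407)/0.0338) = exp(-0.00762/0.0338)
f = exp(-0.2255) = 0.7981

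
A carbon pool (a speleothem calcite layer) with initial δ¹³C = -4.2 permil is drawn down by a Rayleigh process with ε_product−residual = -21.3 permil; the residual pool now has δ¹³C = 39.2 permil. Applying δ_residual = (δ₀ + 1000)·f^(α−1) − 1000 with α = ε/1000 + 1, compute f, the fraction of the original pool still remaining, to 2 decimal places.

α − 1 = ε/1000 = -0.0213
(δ_res + 1000)/(δ₀ + 1000) = (39.2 + 1000)/(-4.2 + 1000) = 1039.2/995.8 = 1.043583
f = 1.043583^(1/-0.0213) = exp(ln(1.043583)/-0.0213) = exp(0.04266/-0.0213)
f = exp(-2.0028) = 0.1350

0.13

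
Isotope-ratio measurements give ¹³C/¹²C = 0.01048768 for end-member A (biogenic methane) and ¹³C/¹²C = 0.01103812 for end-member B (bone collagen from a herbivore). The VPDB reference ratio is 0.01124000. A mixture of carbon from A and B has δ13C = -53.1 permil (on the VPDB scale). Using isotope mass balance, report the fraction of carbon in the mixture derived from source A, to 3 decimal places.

0.718

δ_A = (0.01048768/0.01124000 − 1)×1000 = (0.933068 − 1)×1000 = -66.932 permil
δ_B = (0.01103812/0.01124000 − 1)×1000 = (0.982039 − 1)×1000 = -17.961 permil
f_A = (δ_mix − δ_B)/(δ_A − δ_B) = (-53.1 − (-17.961))/(-66.932 − (-17.961))
f_A = -35.139 / -48.972 = 0.7175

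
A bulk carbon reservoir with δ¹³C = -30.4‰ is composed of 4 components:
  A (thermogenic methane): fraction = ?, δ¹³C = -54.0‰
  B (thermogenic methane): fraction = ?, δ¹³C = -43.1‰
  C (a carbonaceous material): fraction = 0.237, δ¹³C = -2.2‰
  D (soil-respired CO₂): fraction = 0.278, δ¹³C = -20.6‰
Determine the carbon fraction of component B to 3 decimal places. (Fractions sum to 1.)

0.187

Let f_B and f_A be the unknown fractions; fractions sum to 1 so f_B + f_A = 0.485.
Mass balance: Σ fᵢ·δᵢ = δ_bulk ⇒ f_B·(-43.1) + f_A·(-54.0) = -30.4 − (-6.248) = -24.152
Substitute f_A = 0.485 − f_B:
f_B·(-43.1 − -54.0) = -24.152 − 0.485×(-54.0) = 2.038
f_B = 2.038 / 10.9 = 0.1870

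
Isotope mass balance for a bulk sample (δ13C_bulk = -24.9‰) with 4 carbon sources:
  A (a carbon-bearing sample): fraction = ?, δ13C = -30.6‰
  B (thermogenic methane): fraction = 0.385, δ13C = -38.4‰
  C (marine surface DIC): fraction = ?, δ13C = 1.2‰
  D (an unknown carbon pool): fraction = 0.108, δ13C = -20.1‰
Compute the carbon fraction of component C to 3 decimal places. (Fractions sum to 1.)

0.238

Let f_C and f_A be the unknown fractions; fractions sum to 1 so f_C + f_A = 0.507.
Mass balance: Σ fᵢ·δᵢ = δ_bulk ⇒ f_C·(1.2) + f_A·(-30.6) = -24.9 − (-16.955) = -7.945
Substitute f_A = 0.507 − f_C:
f_C·(1.2 − -30.6) = -7.945 − 0.507×(-30.6) = 7.569
f_C = 7.569 / 31.8 = 0.2380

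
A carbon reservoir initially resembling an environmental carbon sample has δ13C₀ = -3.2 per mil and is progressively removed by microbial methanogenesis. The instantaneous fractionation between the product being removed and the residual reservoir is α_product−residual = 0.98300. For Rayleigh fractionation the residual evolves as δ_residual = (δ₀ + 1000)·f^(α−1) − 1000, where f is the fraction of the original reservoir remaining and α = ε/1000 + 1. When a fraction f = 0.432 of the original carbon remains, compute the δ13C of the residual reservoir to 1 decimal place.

Rayleigh residual: δ_res = (δ₀ + 1000)·f^(α−1) − 1000
α − 1 = -0.01700
f^(α−1) = 0.432^(-0.01700) = 1.014371
δ_res = (-3.2 + 1000) × 1.014371 − 1000 = 1011.125 − 1000 = 11.12 per mil

11.1 per mil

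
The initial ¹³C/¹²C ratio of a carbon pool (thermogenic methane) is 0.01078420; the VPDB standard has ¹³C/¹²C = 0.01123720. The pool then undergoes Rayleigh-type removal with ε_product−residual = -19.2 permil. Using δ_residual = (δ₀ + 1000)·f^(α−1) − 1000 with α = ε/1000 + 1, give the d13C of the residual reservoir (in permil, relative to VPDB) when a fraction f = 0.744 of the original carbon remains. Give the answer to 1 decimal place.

-34.8 permil

δ₀ = (0.01078420/0.01123720 − 1)×1000 = (0.959687 − 1)×1000 = -40.313 permil
α − 1 = ε/1000 = -0.0192
f^(α−1) = 0.744^(-0.0192) = 1.005694
δ_res = (-40.313 + 1000) × 1.005694 − 1000 = 965.152 − 1000 = -34.85 permil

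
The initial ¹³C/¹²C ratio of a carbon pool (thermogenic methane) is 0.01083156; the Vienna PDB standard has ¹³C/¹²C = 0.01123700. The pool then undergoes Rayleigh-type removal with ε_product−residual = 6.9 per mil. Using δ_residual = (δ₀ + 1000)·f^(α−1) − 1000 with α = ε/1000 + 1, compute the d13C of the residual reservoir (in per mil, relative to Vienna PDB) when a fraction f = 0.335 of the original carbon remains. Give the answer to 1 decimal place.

-43.3 per mil

δ₀ = (0.01083156/0.01123700 − 1)×1000 = (0.963919 − 1)×1000 = -36.081 per mil
α − 1 = ε/1000 = 0.0069
f^(α−1) = 0.335^(0.0069) = 0.992482
δ_res = (-36.081 + 1000) × 0.992482 − 1000 = 956.673 − 1000 = -43.33 per mil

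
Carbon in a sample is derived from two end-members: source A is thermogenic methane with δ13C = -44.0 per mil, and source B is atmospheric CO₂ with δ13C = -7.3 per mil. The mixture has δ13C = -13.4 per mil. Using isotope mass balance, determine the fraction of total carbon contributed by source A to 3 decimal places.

0.166

δ_mix = f_A·δ_A + (1 − f_A)·δ_B  ⇒  f_A = (δ_mix − δ_B)/(δ_A − δ_B)
f_A = (-13.4 − (-7.3)) / (-44.0 − (-7.3))
f_A = -6.1 / -36.7 = 0.1662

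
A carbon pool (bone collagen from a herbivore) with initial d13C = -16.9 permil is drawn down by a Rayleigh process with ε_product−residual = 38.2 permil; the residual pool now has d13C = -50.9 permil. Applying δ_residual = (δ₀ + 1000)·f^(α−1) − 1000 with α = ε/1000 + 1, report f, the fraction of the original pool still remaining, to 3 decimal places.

α − 1 = ε/1000 = 0.0382
(δ_res + 1000)/(δ₀ + 1000) = (-50.9 + 1000)/(-16.9 + 1000) = 949.1/983.1 = 0.965416
f = 0.965416^(1/0.0382) = exp(ln(0.965416)/0.0382) = exp(-0.03520/0.0382)
f = exp(-0.9214) = 0.3980

0.398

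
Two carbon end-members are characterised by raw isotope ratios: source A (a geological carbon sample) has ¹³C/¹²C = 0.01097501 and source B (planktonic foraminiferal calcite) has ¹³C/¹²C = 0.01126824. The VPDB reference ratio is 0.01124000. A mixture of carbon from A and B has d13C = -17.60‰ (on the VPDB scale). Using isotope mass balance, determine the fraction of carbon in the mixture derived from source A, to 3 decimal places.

δ_A = (0.01097501/0.01124000 − 1)×1000 = (0.976424 − 1)×1000 = -23.576‰
δ_B = (0.01126824/0.01124000 − 1)×1000 = (1.002512 − 1)×1000 = 2.512‰
f_A = (δ_mix − δ_B)/(δ_A − δ_B) = (-17.60 − (2.512))/(-23.576 − (2.512))
f_A = -20.112 / -26.088 = 0.7709

0.771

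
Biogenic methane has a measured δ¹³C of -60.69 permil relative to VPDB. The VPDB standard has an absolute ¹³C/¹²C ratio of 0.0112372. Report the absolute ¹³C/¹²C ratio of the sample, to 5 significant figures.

0.010555

R_sample = R_standard × (δ¹³C/1000 + 1)
R_sample = 0.0112372 × (-60.69/1000 + 1) = 0.0112372 × 0.939310
R_sample = 0.0105552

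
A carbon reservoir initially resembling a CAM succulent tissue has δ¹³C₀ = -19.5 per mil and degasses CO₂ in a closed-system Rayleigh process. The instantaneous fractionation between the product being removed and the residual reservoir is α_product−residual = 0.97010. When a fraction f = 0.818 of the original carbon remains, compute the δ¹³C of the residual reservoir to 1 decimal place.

Rayleigh residual: δ_res = (δ₀ + 1000)·f^(α−1) − 1000
α − 1 = -0.02990
f^(α−1) = 0.818^(-0.02990) = 1.006025
δ_res = (-19.5 + 1000) × 1.006025 − 1000 = 986.407 − 1000 = -13.59 per mil

-13.6 per mil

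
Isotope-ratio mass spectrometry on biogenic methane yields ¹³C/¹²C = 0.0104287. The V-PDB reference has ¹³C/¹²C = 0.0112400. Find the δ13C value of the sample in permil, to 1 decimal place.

δ13C = (R_sample / R_standard − 1) × 1000
R_sample / R_standard = 0.0104287 / 0.0112400 = 0.927820
δ13C = (0.927820 − 1) × 1000 = -72.18 permil

-72.2 permil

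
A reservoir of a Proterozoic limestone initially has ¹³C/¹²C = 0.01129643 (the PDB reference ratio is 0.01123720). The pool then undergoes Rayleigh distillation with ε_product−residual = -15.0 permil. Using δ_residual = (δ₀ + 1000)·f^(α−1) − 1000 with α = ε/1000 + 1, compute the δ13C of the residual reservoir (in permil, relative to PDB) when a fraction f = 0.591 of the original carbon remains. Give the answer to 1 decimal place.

δ₀ = (0.01129643/0.01123720 − 1)×1000 = (1.005271 − 1)×1000 = 5.271 permil
α − 1 = ε/1000 = -0.0150
f^(α−1) = 0.591^(-0.0150) = 1.007920
δ_res = (5.271 + 1000) × 1.007920 − 1000 = 1013.233 − 1000 = 13.23 permil

13.2 permil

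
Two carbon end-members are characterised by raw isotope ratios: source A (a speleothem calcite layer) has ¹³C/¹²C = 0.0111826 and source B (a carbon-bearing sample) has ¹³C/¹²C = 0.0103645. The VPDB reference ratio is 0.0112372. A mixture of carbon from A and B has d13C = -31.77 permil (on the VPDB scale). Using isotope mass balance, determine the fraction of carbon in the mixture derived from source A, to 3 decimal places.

δ_A = (0.0111826/0.0112372 − 1)×1000 = (0.995141 − 1)×1000 = -4.859 permil
δ_B = (0.0103645/0.0112372 − 1)×1000 = (0.922338 − 1)×1000 = -77.662 permil
f_A = (δ_mix − δ_B)/(δ_A − δ_B) = (-31.77 − (-77.662))/(-4.859 − (-77.662))
f_A = 45.892 / 72.803 = 0.6304

0.630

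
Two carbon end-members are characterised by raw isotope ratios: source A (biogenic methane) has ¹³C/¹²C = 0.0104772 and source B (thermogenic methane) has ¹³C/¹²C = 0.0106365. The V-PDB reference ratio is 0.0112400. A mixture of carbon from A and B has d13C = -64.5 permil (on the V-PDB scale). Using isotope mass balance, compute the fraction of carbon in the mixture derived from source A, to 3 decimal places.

δ_A = (0.0104772/0.0112400 − 1)×1000 = (0.932135 − 1)×1000 = -67.865 permil
δ_B = (0.0106365/0.0112400 − 1)×1000 = (0.946308 − 1)×1000 = -53.692 permil
f_A = (δ_mix − δ_B)/(δ_A − δ_B) = (-64.5 − (-53.692))/(-67.865 − (-53.692))
f_A = -10.808 / -14.173 = 0.7626

0.763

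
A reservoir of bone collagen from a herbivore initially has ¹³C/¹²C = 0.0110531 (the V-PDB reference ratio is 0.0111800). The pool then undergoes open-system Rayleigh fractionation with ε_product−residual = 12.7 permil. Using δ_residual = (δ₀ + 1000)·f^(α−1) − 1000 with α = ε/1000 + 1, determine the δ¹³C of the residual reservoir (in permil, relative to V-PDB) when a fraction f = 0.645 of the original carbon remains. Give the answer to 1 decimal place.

δ₀ = (0.0110531/0.0111800 − 1)×1000 = (0.988649 − 1)×1000 = -11.351 permil
α − 1 = ε/1000 = 0.0127
f^(α−1) = 0.645^(0.0127) = 0.994446
δ_res = (-11.351 + 1000) × 0.994446 − 1000 = 983.159 − 1000 = -16.84 permil

-16.8 permil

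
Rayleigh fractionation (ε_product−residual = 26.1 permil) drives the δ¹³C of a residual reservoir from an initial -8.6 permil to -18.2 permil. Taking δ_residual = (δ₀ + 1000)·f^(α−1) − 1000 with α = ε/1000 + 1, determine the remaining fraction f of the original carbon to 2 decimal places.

0.69

α − 1 = ε/1000 = 0.0261
(δ_res + 1000)/(δ₀ + 1000) = (-18.2 + 1000)/(-8.6 + 1000) = 981.8/991.4 = 0.990317
f = 0.990317^(1/0.0261) = exp(ln(0.990317)/0.0261) = exp(-0.00973/0.0261)
f = exp(-0.3728) = 0.6888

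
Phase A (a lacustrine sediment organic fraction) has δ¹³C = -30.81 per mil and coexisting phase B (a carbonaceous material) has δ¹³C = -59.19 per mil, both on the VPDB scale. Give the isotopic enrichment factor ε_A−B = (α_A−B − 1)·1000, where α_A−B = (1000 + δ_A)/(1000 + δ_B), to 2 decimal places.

30.17 per mil

α_A−B = (1000 + -30.81) / (1000 + -59.19) = 969.19 / 940.81 = 1.030165
ε_A−B = (1.030165 − 1) × 1000 = 30.165 per mil
(The approximation ε ≈ δ_A − δ_B would give 28.38 per mil.)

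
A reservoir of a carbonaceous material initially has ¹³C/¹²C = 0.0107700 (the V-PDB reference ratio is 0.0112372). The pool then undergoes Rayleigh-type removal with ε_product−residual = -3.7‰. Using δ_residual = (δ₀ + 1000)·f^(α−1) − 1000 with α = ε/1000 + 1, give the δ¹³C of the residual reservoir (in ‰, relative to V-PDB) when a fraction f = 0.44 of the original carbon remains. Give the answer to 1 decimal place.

δ₀ = (0.0107700/0.0112372 − 1)×1000 = (0.958424 − 1)×1000 = -41.576‰
α − 1 = ε/1000 = -0.0037
f^(α−1) = 0.44^(-0.0037) = 1.003042
δ_res = (-41.576 + 1000) × 1.003042 − 1000 = 961.340 − 1000 = -38.66‰

-38.7‰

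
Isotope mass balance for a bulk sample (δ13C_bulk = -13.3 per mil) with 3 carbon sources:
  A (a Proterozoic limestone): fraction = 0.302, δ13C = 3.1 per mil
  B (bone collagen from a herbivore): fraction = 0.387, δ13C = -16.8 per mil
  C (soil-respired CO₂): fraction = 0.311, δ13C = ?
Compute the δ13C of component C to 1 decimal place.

-24.9 per mil

Isotope mass balance: δ_bulk = Σ fᵢ·δᵢ.
-13.3 = 0.302×(3.1) + 0.387×(-16.8) + 0.311×δ_C
0.311·δ_C = -13.3 − (-5.565) = -7.735
δ_C = -7.735 / 0.311 = -24.87 per mil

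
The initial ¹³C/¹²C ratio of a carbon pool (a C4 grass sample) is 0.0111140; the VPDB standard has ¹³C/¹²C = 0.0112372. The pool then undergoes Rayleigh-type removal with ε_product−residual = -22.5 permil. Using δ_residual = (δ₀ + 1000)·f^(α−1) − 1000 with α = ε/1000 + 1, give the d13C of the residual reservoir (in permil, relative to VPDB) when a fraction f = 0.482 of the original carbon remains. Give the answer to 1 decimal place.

5.4 permil

δ₀ = (0.0111140/0.0112372 − 1)×1000 = (0.989036 − 1)×1000 = -10.964 permil
α − 1 = ε/1000 = -0.0225
f^(α−1) = 0.482^(-0.0225) = 1.016556
δ_res = (-10.964 + 1000) × 1.016556 − 1000 = 1005.411 − 1000 = 5.41 permil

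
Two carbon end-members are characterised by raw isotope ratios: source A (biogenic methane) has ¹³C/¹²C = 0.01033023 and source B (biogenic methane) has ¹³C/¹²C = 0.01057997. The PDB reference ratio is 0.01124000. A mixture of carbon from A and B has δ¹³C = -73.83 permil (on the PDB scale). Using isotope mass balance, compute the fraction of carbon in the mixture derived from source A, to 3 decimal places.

δ_A = (0.01033023/0.01124000 − 1)×1000 = (0.919060 − 1)×1000 = -80.940 permil
δ_B = (0.01057997/0.01124000 − 1)×1000 = (0.941278 − 1)×1000 = -58.722 permil
f_A = (δ_mix − δ_B)/(δ_A − δ_B) = (-73.83 − (-58.722))/(-80.940 − (-58.722))
f_A = -15.108 / -22.219 = 0.6800

0.680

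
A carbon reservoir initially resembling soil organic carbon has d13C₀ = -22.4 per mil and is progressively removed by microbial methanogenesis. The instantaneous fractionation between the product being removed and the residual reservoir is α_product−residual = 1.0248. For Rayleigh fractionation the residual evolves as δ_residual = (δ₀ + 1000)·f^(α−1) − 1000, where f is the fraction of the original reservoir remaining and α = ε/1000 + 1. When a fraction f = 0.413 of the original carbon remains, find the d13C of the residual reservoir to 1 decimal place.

Rayleigh residual: δ_res = (δ₀ + 1000)·f^(α−1) − 1000
α − 1 = 0.02480
f^(α−1) = 0.413^(0.02480) = 0.978308
δ_res = (-22.4 + 1000) × 0.978308 − 1000 = 956.394 − 1000 = -43.61 per mil

-43.6 per mil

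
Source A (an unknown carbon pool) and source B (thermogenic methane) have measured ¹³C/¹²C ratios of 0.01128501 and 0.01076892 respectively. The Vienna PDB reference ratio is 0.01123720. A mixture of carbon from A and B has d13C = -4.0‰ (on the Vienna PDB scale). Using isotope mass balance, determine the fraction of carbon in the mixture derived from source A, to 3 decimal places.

δ_A = (0.01128501/0.01123720 − 1)×1000 = (1.004255 − 1)×1000 = 4.255‰
δ_B = (0.01076892/0.01123720 − 1)×1000 = (0.958328 − 1)×1000 = -41.672‰
f_A = (δ_mix − δ_B)/(δ_A − δ_B) = (-4.0 − (-41.672))/(4.255 − (-41.672))
f_A = 37.672 / 45.927 = 0.8203

0.820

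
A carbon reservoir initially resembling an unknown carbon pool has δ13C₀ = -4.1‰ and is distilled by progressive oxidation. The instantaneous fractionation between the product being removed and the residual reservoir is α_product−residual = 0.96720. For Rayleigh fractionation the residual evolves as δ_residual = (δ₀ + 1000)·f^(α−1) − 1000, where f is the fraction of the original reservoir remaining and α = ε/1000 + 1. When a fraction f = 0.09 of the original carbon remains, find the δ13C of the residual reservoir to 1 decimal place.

77.7‰

Rayleigh residual: δ_res = (δ₀ + 1000)·f^(α−1) − 1000
α − 1 = -0.03280
f^(α−1) = 0.09^(-0.03280) = 1.082183
δ_res = (-4.1 + 1000) × 1.082183 − 1000 = 1077.746 − 1000 = 77.75‰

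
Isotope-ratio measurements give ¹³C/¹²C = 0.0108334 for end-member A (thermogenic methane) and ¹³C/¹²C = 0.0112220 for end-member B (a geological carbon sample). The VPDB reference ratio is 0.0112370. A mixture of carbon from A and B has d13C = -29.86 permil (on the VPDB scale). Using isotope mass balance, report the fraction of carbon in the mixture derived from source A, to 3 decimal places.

δ_A = (0.0108334/0.0112370 − 1)×1000 = (0.964083 − 1)×1000 = -35.917 permil
δ_B = (0.0112220/0.0112370 − 1)×1000 = (0.998665 − 1)×1000 = -1.335 permil
f_A = (δ_mix − δ_B)/(δ_A − δ_B) = (-29.86 − (-1.335))/(-35.917 − (-1.335))
f_A = -28.525 / -34.582 = 0.8249

0.825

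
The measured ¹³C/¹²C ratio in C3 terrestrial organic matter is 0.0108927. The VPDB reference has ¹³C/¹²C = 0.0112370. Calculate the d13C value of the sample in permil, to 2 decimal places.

d13C = (R_sample / R_standard − 1) × 1000
R_sample / R_standard = 0.0108927 / 0.0112370 = 0.969360
d13C = (0.969360 − 1) × 1000 = -30.640 permil

-30.64 permil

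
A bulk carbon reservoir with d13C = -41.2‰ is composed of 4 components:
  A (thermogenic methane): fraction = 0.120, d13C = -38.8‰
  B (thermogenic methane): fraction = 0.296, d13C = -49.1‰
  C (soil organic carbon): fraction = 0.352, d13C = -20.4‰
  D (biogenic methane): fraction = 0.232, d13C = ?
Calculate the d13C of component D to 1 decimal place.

Isotope mass balance: δ_bulk = Σ fᵢ·δᵢ.
-41.2 = 0.120×(-38.8) + 0.296×(-49.1) + 0.352×(-20.4) + 0.232×δ_D
0.232·δ_D = -41.2 − (-26.370) = -14.830
δ_D = -14.830 / 0.232 = -63.92‰

-63.9‰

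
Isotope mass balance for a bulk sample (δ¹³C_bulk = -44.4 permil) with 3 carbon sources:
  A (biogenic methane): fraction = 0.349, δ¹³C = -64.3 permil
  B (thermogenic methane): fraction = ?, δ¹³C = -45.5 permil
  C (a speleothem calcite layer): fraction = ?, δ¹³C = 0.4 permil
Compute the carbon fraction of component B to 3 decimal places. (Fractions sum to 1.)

Let f_B and f_C be the unknown fractions; fractions sum to 1 so f_B + f_C = 0.651.
Mass balance: Σ fᵢ·δᵢ = δ_bulk ⇒ f_B·(-45.5) + f_C·(0.4) = -44.4 − (-22.441) = -21.959
Substitute f_C = 0.651 − f_B:
f_B·(-45.5 − 0.4) = -21.959 − 0.651×(0.4) = -22.220
f_B = -22.220 / -45.9 = 0.4841

0.484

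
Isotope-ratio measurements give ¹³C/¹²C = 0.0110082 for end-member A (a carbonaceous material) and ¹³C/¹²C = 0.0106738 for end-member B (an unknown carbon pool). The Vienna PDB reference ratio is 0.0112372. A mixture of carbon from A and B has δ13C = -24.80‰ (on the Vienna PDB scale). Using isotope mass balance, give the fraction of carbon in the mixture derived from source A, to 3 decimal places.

0.851

δ_A = (0.0110082/0.0112372 − 1)×1000 = (0.979621 − 1)×1000 = -20.379‰
δ_B = (0.0106738/0.0112372 − 1)×1000 = (0.949863 − 1)×1000 = -50.137‰
f_A = (δ_mix − δ_B)/(δ_A − δ_B) = (-24.80 − (-50.137))/(-20.379 − (-50.137))
f_A = 25.337 / 29.758 = 0.8514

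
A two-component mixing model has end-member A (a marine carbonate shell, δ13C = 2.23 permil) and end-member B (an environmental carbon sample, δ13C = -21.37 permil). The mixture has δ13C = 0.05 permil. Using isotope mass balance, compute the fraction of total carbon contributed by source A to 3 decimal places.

0.908

δ_mix = f_A·δ_A + (1 − f_A)·δ_B  ⇒  f_A = (δ_mix − δ_B)/(δ_A − δ_B)
f_A = (0.05 − (-21.37)) / (2.23 − (-21.37))
f_A = 21.42 / 23.60 = 0.9076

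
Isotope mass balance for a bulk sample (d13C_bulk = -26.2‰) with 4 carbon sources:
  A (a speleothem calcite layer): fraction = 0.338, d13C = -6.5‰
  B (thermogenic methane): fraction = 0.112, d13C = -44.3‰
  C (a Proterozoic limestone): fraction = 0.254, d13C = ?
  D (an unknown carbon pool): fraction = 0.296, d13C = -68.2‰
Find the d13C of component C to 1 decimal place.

Isotope mass balance: δ_bulk = Σ fᵢ·δᵢ.
-26.2 = 0.338×(-6.5) + 0.112×(-44.3) + 0.254×δ_C + 0.296×(-68.2)
0.254·δ_C = -26.2 − (-27.346) = 1.146
δ_C = 1.146 / 0.254 = 4.51‰

4.5‰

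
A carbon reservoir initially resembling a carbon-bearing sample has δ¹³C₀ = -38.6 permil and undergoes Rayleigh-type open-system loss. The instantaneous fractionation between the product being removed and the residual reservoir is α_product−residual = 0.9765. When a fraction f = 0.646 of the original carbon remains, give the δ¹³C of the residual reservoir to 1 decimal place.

-28.7 permil

Rayleigh residual: δ_res = (δ₀ + 1000)·f^(α−1) − 1000
α − 1 = -0.02350
f^(α−1) = 0.646^(-0.02350) = 1.010321
δ_res = (-38.6 + 1000) × 1.010321 − 1000 = 971.323 − 1000 = -28.68 permil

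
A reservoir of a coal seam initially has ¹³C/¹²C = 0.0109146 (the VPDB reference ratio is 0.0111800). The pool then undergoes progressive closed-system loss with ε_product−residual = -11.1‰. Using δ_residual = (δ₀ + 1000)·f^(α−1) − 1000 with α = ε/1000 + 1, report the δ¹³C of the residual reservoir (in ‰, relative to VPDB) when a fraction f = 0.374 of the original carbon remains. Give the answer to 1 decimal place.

δ₀ = (0.0109146/0.0111800 − 1)×1000 = (0.976261 − 1)×1000 = -23.739‰
α − 1 = ε/1000 = -0.0111
f^(α−1) = 0.374^(-0.0111) = 1.010977
δ_res = (-23.739 + 1000) × 1.010977 − 1000 = 986.977 − 1000 = -13.02‰

-13.0‰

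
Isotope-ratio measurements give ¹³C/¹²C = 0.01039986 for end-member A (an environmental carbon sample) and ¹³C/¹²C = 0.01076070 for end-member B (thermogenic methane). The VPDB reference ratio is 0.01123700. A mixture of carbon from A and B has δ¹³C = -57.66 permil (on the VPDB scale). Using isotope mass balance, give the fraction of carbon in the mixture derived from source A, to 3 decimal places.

δ_A = (0.01039986/0.01123700 − 1)×1000 = (0.925501 − 1)×1000 = -74.499 permil
δ_B = (0.01076070/0.01123700 − 1)×1000 = (0.957613 − 1)×1000 = -42.387 permil
f_A = (δ_mix − δ_B)/(δ_A − δ_B) = (-57.66 − (-42.387))/(-74.499 − (-42.387))
f_A = -15.273 / -32.112 = 0.4756

0.476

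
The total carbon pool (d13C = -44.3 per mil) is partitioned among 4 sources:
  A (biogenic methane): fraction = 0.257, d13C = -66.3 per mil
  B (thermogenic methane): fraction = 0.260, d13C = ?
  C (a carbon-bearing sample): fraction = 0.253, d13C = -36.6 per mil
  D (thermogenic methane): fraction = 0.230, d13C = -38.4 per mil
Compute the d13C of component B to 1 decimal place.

Isotope mass balance: δ_bulk = Σ fᵢ·δᵢ.
-44.3 = 0.257×(-66.3) + 0.260×δ_B + 0.253×(-36.6) + 0.230×(-38.4)
0.260·δ_B = -44.3 − (-35.131) = -9.169
δ_B = -9.169 / 0.260 = -35.27 per mil

-35.3 per mil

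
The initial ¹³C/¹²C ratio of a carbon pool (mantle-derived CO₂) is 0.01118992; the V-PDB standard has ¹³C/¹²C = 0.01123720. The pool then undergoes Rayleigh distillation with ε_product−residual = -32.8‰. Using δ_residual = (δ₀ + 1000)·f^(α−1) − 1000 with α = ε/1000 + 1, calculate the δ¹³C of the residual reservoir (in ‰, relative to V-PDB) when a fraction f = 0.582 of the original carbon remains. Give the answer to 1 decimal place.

δ₀ = (0.01118992/0.01123720 − 1)×1000 = (0.995793 − 1)×1000 = -4.207‰
α − 1 = ε/1000 = -0.0328
f^(α−1) = 0.582^(-0.0328) = 1.017913
δ_res = (-4.207 + 1000) × 1.017913 − 1000 = 1013.630 − 1000 = 13.63‰

13.6‰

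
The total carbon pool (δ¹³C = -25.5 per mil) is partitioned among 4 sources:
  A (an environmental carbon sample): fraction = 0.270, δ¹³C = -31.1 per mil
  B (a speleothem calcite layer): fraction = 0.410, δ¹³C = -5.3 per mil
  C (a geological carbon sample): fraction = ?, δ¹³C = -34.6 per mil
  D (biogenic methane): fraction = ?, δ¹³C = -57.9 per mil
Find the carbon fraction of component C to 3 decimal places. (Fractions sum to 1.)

Let f_C and f_D be the unknown fractions; fractions sum to 1 so f_C + f_D = 0.320.
Mass balance: Σ fᵢ·δᵢ = δ_bulk ⇒ f_C·(-34.6) + f_D·(-57.9) = -25.5 − (-10.570) = -14.930
Substitute f_D = 0.320 − f_C:
f_C·(-34.6 − -57.9) = -14.930 − 0.320×(-57.9) = 3.598
f_C = 3.598 / 23.3 = 0.1544

0.154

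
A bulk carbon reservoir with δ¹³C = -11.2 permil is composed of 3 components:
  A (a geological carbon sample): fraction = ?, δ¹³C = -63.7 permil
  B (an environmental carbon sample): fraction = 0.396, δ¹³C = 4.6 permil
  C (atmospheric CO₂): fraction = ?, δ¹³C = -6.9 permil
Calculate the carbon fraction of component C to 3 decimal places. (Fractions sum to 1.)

0.448

Let f_C and f_A be the unknown fractions; fractions sum to 1 so f_C + f_A = 0.604.
Mass balance: Σ fᵢ·δᵢ = δ_bulk ⇒ f_C·(-6.9) + f_A·(-63.7) = -11.2 − (1.822) = -13.022
Substitute f_A = 0.604 − f_C:
f_C·(-6.9 − -63.7) = -13.022 − 0.604×(-63.7) = 25.453
f_C = 25.453 / 56.8 = 0.4481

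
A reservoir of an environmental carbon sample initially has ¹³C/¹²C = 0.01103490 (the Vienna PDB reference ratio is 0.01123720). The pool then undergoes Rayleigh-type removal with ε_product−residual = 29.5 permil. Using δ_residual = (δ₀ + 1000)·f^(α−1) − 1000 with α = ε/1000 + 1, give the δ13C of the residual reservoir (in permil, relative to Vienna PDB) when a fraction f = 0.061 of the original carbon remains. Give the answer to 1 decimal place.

-95.8 permil

δ₀ = (0.01103490/0.01123720 − 1)×1000 = (0.981997 − 1)×1000 = -18.003 permil
α − 1 = ε/1000 = 0.0295
f^(α−1) = 0.061^(0.0295) = 0.920804
δ_res = (-18.003 + 1000) × 0.920804 − 1000 = 904.227 − 1000 = -95.77 permil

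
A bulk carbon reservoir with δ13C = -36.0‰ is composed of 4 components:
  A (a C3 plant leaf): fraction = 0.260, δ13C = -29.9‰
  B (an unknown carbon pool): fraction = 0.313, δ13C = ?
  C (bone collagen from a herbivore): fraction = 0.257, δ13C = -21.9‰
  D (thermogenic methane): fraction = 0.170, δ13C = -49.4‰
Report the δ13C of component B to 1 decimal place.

Isotope mass balance: δ_bulk = Σ fᵢ·δᵢ.
-36.0 = 0.260×(-29.9) + 0.313×δ_B + 0.257×(-21.9) + 0.170×(-49.4)
0.313·δ_B = -36.0 − (-21.800) = -14.200
δ_B = -14.200 / 0.313 = -45.37‰

-45.4‰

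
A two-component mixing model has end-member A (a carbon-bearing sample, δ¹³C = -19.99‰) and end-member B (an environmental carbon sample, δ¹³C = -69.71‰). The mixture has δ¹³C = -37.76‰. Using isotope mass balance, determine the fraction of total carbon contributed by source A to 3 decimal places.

δ_mix = f_A·δ_A + (1 − f_A)·δ_B  ⇒  f_A = (δ_mix − δ_B)/(δ_A − δ_B)
f_A = (-37.76 − (-69.71)) / (-19.99 − (-69.71))
f_A = 31.95 / 49.72 = 0.6426

0.643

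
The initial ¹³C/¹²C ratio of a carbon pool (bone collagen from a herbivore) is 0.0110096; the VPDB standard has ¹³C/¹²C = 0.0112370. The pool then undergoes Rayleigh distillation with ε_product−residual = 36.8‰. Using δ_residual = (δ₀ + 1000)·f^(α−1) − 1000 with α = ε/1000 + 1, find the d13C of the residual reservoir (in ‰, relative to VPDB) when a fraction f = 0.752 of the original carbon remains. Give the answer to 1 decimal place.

δ₀ = (0.0110096/0.0112370 − 1)×1000 = (0.979763 − 1)×1000 = -20.237‰
α − 1 = ε/1000 = 0.0368
f^(α−1) = 0.752^(0.0368) = 0.989566
δ_res = (-20.237 + 1000) × 0.989566 − 1000 = 969.541 − 1000 = -30.46‰

-30.5‰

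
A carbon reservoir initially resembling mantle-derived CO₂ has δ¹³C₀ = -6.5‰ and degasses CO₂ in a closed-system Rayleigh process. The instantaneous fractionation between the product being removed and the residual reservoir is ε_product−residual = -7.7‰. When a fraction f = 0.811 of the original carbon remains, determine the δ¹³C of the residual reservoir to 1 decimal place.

-4.9‰

Rayleigh residual: δ_res = (δ₀ + 1000)·f^(α−1) − 1000
α = ε/1000 + 1 = 0.99230, so α − 1 = -0.00770
f^(α−1) = 0.811^(-0.00770) = 1.001614
δ_res = (-6.5 + 1000) × 1.001614 − 1000 = 995.104 − 1000 = -4.90‰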